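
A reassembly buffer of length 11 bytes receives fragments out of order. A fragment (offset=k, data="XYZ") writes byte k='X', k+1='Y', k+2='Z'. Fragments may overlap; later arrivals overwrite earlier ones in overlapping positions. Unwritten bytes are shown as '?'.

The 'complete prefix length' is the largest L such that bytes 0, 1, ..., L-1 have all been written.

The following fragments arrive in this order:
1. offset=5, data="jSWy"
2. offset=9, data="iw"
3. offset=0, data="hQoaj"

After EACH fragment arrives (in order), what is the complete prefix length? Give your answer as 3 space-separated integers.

Answer: 0 0 11

Derivation:
Fragment 1: offset=5 data="jSWy" -> buffer=?????jSWy?? -> prefix_len=0
Fragment 2: offset=9 data="iw" -> buffer=?????jSWyiw -> prefix_len=0
Fragment 3: offset=0 data="hQoaj" -> buffer=hQoajjSWyiw -> prefix_len=11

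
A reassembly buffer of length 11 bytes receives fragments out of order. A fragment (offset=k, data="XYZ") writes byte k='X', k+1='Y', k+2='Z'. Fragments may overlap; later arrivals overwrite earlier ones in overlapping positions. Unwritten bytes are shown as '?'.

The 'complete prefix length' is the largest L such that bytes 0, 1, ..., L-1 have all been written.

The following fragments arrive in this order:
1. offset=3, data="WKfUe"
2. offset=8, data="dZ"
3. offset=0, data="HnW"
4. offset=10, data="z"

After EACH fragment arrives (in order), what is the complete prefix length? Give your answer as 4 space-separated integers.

Fragment 1: offset=3 data="WKfUe" -> buffer=???WKfUe??? -> prefix_len=0
Fragment 2: offset=8 data="dZ" -> buffer=???WKfUedZ? -> prefix_len=0
Fragment 3: offset=0 data="HnW" -> buffer=HnWWKfUedZ? -> prefix_len=10
Fragment 4: offset=10 data="z" -> buffer=HnWWKfUedZz -> prefix_len=11

Answer: 0 0 10 11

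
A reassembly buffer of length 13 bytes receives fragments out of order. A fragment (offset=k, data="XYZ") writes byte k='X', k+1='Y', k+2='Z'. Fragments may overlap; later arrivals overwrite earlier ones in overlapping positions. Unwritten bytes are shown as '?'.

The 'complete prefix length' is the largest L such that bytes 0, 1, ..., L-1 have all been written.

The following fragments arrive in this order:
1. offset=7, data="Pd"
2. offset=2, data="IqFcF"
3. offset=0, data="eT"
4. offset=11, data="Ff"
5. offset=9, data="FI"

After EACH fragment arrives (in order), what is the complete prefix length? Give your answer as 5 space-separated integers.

Answer: 0 0 9 9 13

Derivation:
Fragment 1: offset=7 data="Pd" -> buffer=???????Pd???? -> prefix_len=0
Fragment 2: offset=2 data="IqFcF" -> buffer=??IqFcFPd???? -> prefix_len=0
Fragment 3: offset=0 data="eT" -> buffer=eTIqFcFPd???? -> prefix_len=9
Fragment 4: offset=11 data="Ff" -> buffer=eTIqFcFPd??Ff -> prefix_len=9
Fragment 5: offset=9 data="FI" -> buffer=eTIqFcFPdFIFf -> prefix_len=13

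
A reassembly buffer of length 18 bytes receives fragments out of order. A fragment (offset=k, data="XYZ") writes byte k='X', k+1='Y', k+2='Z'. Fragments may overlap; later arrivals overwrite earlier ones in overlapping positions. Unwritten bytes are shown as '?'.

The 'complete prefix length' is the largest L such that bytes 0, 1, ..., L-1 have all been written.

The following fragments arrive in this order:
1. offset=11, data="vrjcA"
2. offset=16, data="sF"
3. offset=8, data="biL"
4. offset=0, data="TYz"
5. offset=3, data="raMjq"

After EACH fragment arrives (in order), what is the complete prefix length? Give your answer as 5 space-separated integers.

Fragment 1: offset=11 data="vrjcA" -> buffer=???????????vrjcA?? -> prefix_len=0
Fragment 2: offset=16 data="sF" -> buffer=???????????vrjcAsF -> prefix_len=0
Fragment 3: offset=8 data="biL" -> buffer=????????biLvrjcAsF -> prefix_len=0
Fragment 4: offset=0 data="TYz" -> buffer=TYz?????biLvrjcAsF -> prefix_len=3
Fragment 5: offset=3 data="raMjq" -> buffer=TYzraMjqbiLvrjcAsF -> prefix_len=18

Answer: 0 0 0 3 18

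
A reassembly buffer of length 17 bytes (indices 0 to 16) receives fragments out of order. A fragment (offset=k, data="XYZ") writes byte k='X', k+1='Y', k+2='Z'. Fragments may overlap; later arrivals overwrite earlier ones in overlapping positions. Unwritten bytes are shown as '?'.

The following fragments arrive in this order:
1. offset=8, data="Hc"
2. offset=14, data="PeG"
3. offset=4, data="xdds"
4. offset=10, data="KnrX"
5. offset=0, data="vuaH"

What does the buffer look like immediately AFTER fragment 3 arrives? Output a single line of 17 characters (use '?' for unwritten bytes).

Answer: ????xddsHc????PeG

Derivation:
Fragment 1: offset=8 data="Hc" -> buffer=????????Hc???????
Fragment 2: offset=14 data="PeG" -> buffer=????????Hc????PeG
Fragment 3: offset=4 data="xdds" -> buffer=????xddsHc????PeG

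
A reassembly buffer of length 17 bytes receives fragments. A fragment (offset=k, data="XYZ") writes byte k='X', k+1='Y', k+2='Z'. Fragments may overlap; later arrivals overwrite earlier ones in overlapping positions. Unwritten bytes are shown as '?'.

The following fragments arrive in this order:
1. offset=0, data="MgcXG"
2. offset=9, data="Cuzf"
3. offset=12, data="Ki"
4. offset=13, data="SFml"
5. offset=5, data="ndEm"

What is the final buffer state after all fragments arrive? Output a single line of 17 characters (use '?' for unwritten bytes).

Answer: MgcXGndEmCuzKSFml

Derivation:
Fragment 1: offset=0 data="MgcXG" -> buffer=MgcXG????????????
Fragment 2: offset=9 data="Cuzf" -> buffer=MgcXG????Cuzf????
Fragment 3: offset=12 data="Ki" -> buffer=MgcXG????CuzKi???
Fragment 4: offset=13 data="SFml" -> buffer=MgcXG????CuzKSFml
Fragment 5: offset=5 data="ndEm" -> buffer=MgcXGndEmCuzKSFml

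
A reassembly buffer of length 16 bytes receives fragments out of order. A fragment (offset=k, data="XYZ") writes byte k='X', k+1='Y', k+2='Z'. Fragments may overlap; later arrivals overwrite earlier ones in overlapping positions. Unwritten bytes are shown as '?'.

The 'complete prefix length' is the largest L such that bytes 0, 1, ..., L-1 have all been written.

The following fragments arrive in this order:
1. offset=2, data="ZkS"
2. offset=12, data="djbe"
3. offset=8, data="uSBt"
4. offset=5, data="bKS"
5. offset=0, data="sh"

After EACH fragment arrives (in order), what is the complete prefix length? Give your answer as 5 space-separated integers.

Answer: 0 0 0 0 16

Derivation:
Fragment 1: offset=2 data="ZkS" -> buffer=??ZkS??????????? -> prefix_len=0
Fragment 2: offset=12 data="djbe" -> buffer=??ZkS???????djbe -> prefix_len=0
Fragment 3: offset=8 data="uSBt" -> buffer=??ZkS???uSBtdjbe -> prefix_len=0
Fragment 4: offset=5 data="bKS" -> buffer=??ZkSbKSuSBtdjbe -> prefix_len=0
Fragment 5: offset=0 data="sh" -> buffer=shZkSbKSuSBtdjbe -> prefix_len=16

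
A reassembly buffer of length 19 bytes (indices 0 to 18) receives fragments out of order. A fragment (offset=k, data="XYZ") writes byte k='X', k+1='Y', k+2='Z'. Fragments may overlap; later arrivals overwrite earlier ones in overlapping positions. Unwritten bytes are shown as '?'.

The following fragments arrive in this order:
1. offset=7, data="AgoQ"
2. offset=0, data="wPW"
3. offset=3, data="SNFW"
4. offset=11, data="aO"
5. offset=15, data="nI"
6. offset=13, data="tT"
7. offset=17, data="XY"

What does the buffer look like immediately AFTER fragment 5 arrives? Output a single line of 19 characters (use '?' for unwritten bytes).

Fragment 1: offset=7 data="AgoQ" -> buffer=???????AgoQ????????
Fragment 2: offset=0 data="wPW" -> buffer=wPW????AgoQ????????
Fragment 3: offset=3 data="SNFW" -> buffer=wPWSNFWAgoQ????????
Fragment 4: offset=11 data="aO" -> buffer=wPWSNFWAgoQaO??????
Fragment 5: offset=15 data="nI" -> buffer=wPWSNFWAgoQaO??nI??

Answer: wPWSNFWAgoQaO??nI??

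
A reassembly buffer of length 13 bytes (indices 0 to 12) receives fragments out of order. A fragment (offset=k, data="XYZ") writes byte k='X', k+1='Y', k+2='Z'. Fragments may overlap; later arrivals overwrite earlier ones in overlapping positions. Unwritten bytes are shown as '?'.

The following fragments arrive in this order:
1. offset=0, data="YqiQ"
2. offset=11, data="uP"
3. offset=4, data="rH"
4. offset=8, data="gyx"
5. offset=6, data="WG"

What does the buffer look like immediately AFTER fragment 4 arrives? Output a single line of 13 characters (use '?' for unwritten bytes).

Fragment 1: offset=0 data="YqiQ" -> buffer=YqiQ?????????
Fragment 2: offset=11 data="uP" -> buffer=YqiQ???????uP
Fragment 3: offset=4 data="rH" -> buffer=YqiQrH?????uP
Fragment 4: offset=8 data="gyx" -> buffer=YqiQrH??gyxuP

Answer: YqiQrH??gyxuP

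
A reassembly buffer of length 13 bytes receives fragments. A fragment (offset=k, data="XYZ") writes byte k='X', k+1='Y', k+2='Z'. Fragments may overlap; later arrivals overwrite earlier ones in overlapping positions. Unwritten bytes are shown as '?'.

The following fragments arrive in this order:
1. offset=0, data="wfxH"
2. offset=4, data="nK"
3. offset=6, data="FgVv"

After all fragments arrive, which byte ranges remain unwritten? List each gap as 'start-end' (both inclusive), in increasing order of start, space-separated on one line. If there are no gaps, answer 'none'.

Fragment 1: offset=0 len=4
Fragment 2: offset=4 len=2
Fragment 3: offset=6 len=4
Gaps: 10-12

Answer: 10-12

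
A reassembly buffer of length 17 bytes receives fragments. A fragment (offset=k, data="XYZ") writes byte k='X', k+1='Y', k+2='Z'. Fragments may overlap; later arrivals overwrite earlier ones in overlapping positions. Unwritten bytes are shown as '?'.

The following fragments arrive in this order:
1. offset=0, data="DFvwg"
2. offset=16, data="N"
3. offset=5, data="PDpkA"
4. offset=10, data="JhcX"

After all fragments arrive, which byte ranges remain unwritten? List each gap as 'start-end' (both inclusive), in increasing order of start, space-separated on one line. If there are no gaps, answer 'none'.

Answer: 14-15

Derivation:
Fragment 1: offset=0 len=5
Fragment 2: offset=16 len=1
Fragment 3: offset=5 len=5
Fragment 4: offset=10 len=4
Gaps: 14-15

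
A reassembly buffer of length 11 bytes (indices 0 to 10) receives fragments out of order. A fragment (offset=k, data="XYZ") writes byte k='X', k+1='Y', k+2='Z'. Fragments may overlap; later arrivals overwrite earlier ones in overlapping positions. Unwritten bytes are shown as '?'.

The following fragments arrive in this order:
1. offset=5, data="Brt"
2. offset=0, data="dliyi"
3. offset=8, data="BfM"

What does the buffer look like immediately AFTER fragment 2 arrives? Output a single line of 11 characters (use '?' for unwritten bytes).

Answer: dliyiBrt???

Derivation:
Fragment 1: offset=5 data="Brt" -> buffer=?????Brt???
Fragment 2: offset=0 data="dliyi" -> buffer=dliyiBrt???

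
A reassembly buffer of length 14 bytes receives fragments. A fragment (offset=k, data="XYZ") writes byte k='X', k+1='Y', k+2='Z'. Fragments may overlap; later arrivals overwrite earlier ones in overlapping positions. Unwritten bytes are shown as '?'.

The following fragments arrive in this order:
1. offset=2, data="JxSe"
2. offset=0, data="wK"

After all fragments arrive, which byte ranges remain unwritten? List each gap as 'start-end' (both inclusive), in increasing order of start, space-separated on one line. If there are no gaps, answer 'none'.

Answer: 6-13

Derivation:
Fragment 1: offset=2 len=4
Fragment 2: offset=0 len=2
Gaps: 6-13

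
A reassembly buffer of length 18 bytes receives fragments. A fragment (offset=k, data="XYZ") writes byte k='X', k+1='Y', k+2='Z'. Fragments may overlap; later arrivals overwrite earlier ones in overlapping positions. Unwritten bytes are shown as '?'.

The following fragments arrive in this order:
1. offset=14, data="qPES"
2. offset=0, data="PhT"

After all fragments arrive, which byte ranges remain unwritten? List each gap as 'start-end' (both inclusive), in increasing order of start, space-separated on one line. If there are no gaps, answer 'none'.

Fragment 1: offset=14 len=4
Fragment 2: offset=0 len=3
Gaps: 3-13

Answer: 3-13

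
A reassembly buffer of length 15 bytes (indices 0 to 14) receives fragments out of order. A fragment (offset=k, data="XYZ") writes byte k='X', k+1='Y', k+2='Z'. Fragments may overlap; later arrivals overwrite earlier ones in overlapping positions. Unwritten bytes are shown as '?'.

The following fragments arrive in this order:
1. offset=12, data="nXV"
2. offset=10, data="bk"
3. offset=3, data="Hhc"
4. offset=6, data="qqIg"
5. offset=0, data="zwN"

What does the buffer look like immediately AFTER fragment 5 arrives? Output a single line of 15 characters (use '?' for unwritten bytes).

Fragment 1: offset=12 data="nXV" -> buffer=????????????nXV
Fragment 2: offset=10 data="bk" -> buffer=??????????bknXV
Fragment 3: offset=3 data="Hhc" -> buffer=???Hhc????bknXV
Fragment 4: offset=6 data="qqIg" -> buffer=???HhcqqIgbknXV
Fragment 5: offset=0 data="zwN" -> buffer=zwNHhcqqIgbknXV

Answer: zwNHhcqqIgbknXV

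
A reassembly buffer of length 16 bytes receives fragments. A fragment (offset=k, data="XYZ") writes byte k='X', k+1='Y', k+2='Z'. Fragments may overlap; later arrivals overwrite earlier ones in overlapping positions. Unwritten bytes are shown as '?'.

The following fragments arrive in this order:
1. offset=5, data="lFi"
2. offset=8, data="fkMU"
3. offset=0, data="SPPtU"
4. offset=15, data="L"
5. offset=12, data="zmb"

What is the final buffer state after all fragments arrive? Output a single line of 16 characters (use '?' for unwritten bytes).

Fragment 1: offset=5 data="lFi" -> buffer=?????lFi????????
Fragment 2: offset=8 data="fkMU" -> buffer=?????lFifkMU????
Fragment 3: offset=0 data="SPPtU" -> buffer=SPPtUlFifkMU????
Fragment 4: offset=15 data="L" -> buffer=SPPtUlFifkMU???L
Fragment 5: offset=12 data="zmb" -> buffer=SPPtUlFifkMUzmbL

Answer: SPPtUlFifkMUzmbL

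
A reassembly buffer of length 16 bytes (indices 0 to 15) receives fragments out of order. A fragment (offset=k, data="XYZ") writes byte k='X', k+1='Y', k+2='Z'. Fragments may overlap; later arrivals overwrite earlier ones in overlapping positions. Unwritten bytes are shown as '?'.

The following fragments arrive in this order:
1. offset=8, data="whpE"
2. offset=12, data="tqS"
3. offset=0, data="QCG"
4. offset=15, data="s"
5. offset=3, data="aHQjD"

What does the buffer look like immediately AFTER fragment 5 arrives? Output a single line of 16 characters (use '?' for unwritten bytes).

Answer: QCGaHQjDwhpEtqSs

Derivation:
Fragment 1: offset=8 data="whpE" -> buffer=????????whpE????
Fragment 2: offset=12 data="tqS" -> buffer=????????whpEtqS?
Fragment 3: offset=0 data="QCG" -> buffer=QCG?????whpEtqS?
Fragment 4: offset=15 data="s" -> buffer=QCG?????whpEtqSs
Fragment 5: offset=3 data="aHQjD" -> buffer=QCGaHQjDwhpEtqSs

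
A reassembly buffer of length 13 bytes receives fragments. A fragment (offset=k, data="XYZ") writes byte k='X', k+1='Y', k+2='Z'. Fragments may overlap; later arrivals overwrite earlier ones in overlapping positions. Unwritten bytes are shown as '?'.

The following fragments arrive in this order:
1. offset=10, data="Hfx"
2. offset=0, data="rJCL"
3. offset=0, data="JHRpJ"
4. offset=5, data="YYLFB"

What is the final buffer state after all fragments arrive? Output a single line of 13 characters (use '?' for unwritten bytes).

Answer: JHRpJYYLFBHfx

Derivation:
Fragment 1: offset=10 data="Hfx" -> buffer=??????????Hfx
Fragment 2: offset=0 data="rJCL" -> buffer=rJCL??????Hfx
Fragment 3: offset=0 data="JHRpJ" -> buffer=JHRpJ?????Hfx
Fragment 4: offset=5 data="YYLFB" -> buffer=JHRpJYYLFBHfx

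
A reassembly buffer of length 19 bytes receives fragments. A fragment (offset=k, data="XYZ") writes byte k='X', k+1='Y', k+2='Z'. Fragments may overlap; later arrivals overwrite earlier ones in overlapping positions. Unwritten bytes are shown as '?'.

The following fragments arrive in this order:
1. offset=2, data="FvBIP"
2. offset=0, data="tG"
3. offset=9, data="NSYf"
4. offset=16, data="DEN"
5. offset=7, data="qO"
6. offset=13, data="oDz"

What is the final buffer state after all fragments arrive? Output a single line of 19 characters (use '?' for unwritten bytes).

Answer: tGFvBIPqONSYfoDzDEN

Derivation:
Fragment 1: offset=2 data="FvBIP" -> buffer=??FvBIP????????????
Fragment 2: offset=0 data="tG" -> buffer=tGFvBIP????????????
Fragment 3: offset=9 data="NSYf" -> buffer=tGFvBIP??NSYf??????
Fragment 4: offset=16 data="DEN" -> buffer=tGFvBIP??NSYf???DEN
Fragment 5: offset=7 data="qO" -> buffer=tGFvBIPqONSYf???DEN
Fragment 6: offset=13 data="oDz" -> buffer=tGFvBIPqONSYfoDzDEN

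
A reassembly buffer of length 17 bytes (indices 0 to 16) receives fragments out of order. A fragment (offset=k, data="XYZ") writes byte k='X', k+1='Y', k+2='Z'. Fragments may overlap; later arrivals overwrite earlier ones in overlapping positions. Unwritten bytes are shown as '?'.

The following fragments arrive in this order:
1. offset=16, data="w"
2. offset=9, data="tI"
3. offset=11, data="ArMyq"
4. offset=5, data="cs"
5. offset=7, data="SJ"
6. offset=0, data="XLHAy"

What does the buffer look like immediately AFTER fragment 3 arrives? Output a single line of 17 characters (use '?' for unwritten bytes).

Answer: ?????????tIArMyqw

Derivation:
Fragment 1: offset=16 data="w" -> buffer=????????????????w
Fragment 2: offset=9 data="tI" -> buffer=?????????tI?????w
Fragment 3: offset=11 data="ArMyq" -> buffer=?????????tIArMyqw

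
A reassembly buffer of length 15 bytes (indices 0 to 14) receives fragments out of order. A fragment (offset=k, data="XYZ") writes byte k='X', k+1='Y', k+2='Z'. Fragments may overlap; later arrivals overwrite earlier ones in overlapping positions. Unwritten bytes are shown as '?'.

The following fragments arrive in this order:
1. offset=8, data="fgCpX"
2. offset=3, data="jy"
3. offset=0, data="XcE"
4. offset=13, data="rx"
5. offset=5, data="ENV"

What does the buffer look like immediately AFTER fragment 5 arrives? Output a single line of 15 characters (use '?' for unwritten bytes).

Fragment 1: offset=8 data="fgCpX" -> buffer=????????fgCpX??
Fragment 2: offset=3 data="jy" -> buffer=???jy???fgCpX??
Fragment 3: offset=0 data="XcE" -> buffer=XcEjy???fgCpX??
Fragment 4: offset=13 data="rx" -> buffer=XcEjy???fgCpXrx
Fragment 5: offset=5 data="ENV" -> buffer=XcEjyENVfgCpXrx

Answer: XcEjyENVfgCpXrx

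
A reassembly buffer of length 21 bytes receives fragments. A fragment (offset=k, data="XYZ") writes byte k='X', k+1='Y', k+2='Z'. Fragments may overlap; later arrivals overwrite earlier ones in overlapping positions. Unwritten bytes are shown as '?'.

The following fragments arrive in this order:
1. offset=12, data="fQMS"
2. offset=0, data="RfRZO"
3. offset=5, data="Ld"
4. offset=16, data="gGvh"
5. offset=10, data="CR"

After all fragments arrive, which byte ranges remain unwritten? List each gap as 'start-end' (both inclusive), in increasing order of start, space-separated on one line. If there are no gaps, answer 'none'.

Fragment 1: offset=12 len=4
Fragment 2: offset=0 len=5
Fragment 3: offset=5 len=2
Fragment 4: offset=16 len=4
Fragment 5: offset=10 len=2
Gaps: 7-9 20-20

Answer: 7-9 20-20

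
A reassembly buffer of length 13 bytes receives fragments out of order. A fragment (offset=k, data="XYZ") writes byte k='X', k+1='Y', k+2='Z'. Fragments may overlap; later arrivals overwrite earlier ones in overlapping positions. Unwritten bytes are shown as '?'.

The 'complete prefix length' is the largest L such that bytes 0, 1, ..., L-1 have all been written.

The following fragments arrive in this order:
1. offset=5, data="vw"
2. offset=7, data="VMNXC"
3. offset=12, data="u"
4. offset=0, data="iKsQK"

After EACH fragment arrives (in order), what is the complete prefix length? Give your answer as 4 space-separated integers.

Fragment 1: offset=5 data="vw" -> buffer=?????vw?????? -> prefix_len=0
Fragment 2: offset=7 data="VMNXC" -> buffer=?????vwVMNXC? -> prefix_len=0
Fragment 3: offset=12 data="u" -> buffer=?????vwVMNXCu -> prefix_len=0
Fragment 4: offset=0 data="iKsQK" -> buffer=iKsQKvwVMNXCu -> prefix_len=13

Answer: 0 0 0 13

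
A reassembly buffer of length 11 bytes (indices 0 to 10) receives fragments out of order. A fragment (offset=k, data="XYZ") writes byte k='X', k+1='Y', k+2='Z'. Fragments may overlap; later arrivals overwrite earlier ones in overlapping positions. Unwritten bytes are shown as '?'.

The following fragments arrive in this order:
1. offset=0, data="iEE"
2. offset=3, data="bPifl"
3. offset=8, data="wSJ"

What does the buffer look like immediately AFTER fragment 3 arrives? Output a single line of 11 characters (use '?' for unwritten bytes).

Fragment 1: offset=0 data="iEE" -> buffer=iEE????????
Fragment 2: offset=3 data="bPifl" -> buffer=iEEbPifl???
Fragment 3: offset=8 data="wSJ" -> buffer=iEEbPiflwSJ

Answer: iEEbPiflwSJ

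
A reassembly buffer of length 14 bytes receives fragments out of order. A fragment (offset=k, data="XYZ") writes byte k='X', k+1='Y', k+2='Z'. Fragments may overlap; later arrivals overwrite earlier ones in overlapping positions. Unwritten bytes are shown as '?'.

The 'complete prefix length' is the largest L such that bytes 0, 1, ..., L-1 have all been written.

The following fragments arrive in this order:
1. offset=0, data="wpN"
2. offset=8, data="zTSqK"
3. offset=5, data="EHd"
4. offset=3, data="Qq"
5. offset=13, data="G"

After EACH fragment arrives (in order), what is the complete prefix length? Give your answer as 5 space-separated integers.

Answer: 3 3 3 13 14

Derivation:
Fragment 1: offset=0 data="wpN" -> buffer=wpN??????????? -> prefix_len=3
Fragment 2: offset=8 data="zTSqK" -> buffer=wpN?????zTSqK? -> prefix_len=3
Fragment 3: offset=5 data="EHd" -> buffer=wpN??EHdzTSqK? -> prefix_len=3
Fragment 4: offset=3 data="Qq" -> buffer=wpNQqEHdzTSqK? -> prefix_len=13
Fragment 5: offset=13 data="G" -> buffer=wpNQqEHdzTSqKG -> prefix_len=14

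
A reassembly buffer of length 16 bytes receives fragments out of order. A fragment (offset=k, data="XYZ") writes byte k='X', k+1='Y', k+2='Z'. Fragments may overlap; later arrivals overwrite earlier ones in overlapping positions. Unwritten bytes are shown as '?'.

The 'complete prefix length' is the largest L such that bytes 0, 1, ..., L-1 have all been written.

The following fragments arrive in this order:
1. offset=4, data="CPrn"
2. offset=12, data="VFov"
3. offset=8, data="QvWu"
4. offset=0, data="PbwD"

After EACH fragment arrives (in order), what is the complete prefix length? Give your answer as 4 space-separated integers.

Answer: 0 0 0 16

Derivation:
Fragment 1: offset=4 data="CPrn" -> buffer=????CPrn???????? -> prefix_len=0
Fragment 2: offset=12 data="VFov" -> buffer=????CPrn????VFov -> prefix_len=0
Fragment 3: offset=8 data="QvWu" -> buffer=????CPrnQvWuVFov -> prefix_len=0
Fragment 4: offset=0 data="PbwD" -> buffer=PbwDCPrnQvWuVFov -> prefix_len=16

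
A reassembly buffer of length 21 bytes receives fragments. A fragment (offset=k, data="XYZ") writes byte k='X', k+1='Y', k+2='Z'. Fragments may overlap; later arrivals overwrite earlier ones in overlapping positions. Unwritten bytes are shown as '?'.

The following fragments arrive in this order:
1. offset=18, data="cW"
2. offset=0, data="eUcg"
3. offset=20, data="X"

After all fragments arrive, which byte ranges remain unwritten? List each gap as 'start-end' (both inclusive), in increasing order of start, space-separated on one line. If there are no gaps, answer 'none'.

Fragment 1: offset=18 len=2
Fragment 2: offset=0 len=4
Fragment 3: offset=20 len=1
Gaps: 4-17

Answer: 4-17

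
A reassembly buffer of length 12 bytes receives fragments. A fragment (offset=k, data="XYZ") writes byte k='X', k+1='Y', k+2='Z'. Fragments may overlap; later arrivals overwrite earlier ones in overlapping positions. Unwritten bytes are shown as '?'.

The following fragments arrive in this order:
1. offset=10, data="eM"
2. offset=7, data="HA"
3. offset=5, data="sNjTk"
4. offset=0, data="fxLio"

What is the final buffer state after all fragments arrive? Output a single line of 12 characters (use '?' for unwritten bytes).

Answer: fxLiosNjTkeM

Derivation:
Fragment 1: offset=10 data="eM" -> buffer=??????????eM
Fragment 2: offset=7 data="HA" -> buffer=???????HA?eM
Fragment 3: offset=5 data="sNjTk" -> buffer=?????sNjTkeM
Fragment 4: offset=0 data="fxLio" -> buffer=fxLiosNjTkeM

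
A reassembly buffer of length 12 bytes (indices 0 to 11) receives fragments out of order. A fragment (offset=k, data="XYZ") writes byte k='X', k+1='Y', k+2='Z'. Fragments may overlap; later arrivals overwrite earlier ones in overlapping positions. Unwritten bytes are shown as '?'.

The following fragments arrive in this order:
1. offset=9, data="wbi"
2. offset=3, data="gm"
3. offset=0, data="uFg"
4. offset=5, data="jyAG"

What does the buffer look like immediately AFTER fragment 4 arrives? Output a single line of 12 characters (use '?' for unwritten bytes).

Answer: uFggmjyAGwbi

Derivation:
Fragment 1: offset=9 data="wbi" -> buffer=?????????wbi
Fragment 2: offset=3 data="gm" -> buffer=???gm????wbi
Fragment 3: offset=0 data="uFg" -> buffer=uFggm????wbi
Fragment 4: offset=5 data="jyAG" -> buffer=uFggmjyAGwbi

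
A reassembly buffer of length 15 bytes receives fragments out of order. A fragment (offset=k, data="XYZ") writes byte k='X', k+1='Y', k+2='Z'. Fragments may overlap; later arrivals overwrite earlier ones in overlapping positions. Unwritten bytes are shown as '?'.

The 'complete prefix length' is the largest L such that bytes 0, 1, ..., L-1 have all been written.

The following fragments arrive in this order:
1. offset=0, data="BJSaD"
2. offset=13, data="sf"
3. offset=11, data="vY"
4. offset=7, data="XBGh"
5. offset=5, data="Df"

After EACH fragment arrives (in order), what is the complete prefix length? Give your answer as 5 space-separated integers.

Answer: 5 5 5 5 15

Derivation:
Fragment 1: offset=0 data="BJSaD" -> buffer=BJSaD?????????? -> prefix_len=5
Fragment 2: offset=13 data="sf" -> buffer=BJSaD????????sf -> prefix_len=5
Fragment 3: offset=11 data="vY" -> buffer=BJSaD??????vYsf -> prefix_len=5
Fragment 4: offset=7 data="XBGh" -> buffer=BJSaD??XBGhvYsf -> prefix_len=5
Fragment 5: offset=5 data="Df" -> buffer=BJSaDDfXBGhvYsf -> prefix_len=15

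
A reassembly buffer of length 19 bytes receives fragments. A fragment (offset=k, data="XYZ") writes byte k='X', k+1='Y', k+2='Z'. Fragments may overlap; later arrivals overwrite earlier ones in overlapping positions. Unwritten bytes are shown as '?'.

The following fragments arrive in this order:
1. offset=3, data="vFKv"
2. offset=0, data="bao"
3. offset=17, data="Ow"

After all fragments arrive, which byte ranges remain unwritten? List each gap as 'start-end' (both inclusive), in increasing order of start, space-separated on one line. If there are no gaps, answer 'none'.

Answer: 7-16

Derivation:
Fragment 1: offset=3 len=4
Fragment 2: offset=0 len=3
Fragment 3: offset=17 len=2
Gaps: 7-16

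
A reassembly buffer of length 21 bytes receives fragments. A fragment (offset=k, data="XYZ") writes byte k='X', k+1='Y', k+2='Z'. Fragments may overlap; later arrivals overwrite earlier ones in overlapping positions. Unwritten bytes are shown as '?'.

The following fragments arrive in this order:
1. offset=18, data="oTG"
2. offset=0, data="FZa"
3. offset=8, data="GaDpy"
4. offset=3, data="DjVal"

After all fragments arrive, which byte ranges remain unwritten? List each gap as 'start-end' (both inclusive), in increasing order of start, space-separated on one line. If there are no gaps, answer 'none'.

Answer: 13-17

Derivation:
Fragment 1: offset=18 len=3
Fragment 2: offset=0 len=3
Fragment 3: offset=8 len=5
Fragment 4: offset=3 len=5
Gaps: 13-17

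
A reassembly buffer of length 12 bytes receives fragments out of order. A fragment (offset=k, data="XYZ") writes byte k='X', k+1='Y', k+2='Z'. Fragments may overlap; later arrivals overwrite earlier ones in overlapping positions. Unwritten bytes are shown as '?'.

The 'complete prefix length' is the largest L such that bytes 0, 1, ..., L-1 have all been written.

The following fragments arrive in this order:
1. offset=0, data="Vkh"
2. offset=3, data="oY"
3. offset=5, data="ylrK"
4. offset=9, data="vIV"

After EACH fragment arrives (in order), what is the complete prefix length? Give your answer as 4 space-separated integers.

Answer: 3 5 9 12

Derivation:
Fragment 1: offset=0 data="Vkh" -> buffer=Vkh????????? -> prefix_len=3
Fragment 2: offset=3 data="oY" -> buffer=VkhoY??????? -> prefix_len=5
Fragment 3: offset=5 data="ylrK" -> buffer=VkhoYylrK??? -> prefix_len=9
Fragment 4: offset=9 data="vIV" -> buffer=VkhoYylrKvIV -> prefix_len=12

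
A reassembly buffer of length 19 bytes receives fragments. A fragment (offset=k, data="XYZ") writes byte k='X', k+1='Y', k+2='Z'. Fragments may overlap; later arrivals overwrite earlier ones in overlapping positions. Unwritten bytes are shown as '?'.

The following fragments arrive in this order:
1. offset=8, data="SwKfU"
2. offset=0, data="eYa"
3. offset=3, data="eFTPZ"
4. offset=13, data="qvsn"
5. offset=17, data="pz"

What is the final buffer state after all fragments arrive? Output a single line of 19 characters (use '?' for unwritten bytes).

Answer: eYaeFTPZSwKfUqvsnpz

Derivation:
Fragment 1: offset=8 data="SwKfU" -> buffer=????????SwKfU??????
Fragment 2: offset=0 data="eYa" -> buffer=eYa?????SwKfU??????
Fragment 3: offset=3 data="eFTPZ" -> buffer=eYaeFTPZSwKfU??????
Fragment 4: offset=13 data="qvsn" -> buffer=eYaeFTPZSwKfUqvsn??
Fragment 5: offset=17 data="pz" -> buffer=eYaeFTPZSwKfUqvsnpz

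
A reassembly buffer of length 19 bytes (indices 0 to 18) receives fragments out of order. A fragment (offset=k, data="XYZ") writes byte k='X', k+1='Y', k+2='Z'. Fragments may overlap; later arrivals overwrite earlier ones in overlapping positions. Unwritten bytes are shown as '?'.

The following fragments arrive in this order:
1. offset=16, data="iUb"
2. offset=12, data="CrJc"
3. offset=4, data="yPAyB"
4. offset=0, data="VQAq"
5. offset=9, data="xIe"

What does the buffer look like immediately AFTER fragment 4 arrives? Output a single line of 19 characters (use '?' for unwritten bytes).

Fragment 1: offset=16 data="iUb" -> buffer=????????????????iUb
Fragment 2: offset=12 data="CrJc" -> buffer=????????????CrJciUb
Fragment 3: offset=4 data="yPAyB" -> buffer=????yPAyB???CrJciUb
Fragment 4: offset=0 data="VQAq" -> buffer=VQAqyPAyB???CrJciUb

Answer: VQAqyPAyB???CrJciUb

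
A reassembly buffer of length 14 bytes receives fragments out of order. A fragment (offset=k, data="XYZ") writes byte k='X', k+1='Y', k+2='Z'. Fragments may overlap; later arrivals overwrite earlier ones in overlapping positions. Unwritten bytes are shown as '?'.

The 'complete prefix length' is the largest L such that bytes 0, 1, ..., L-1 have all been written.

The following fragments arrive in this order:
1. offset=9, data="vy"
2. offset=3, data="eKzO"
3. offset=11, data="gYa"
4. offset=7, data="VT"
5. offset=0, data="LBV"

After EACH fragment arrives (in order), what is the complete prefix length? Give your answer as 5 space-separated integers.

Fragment 1: offset=9 data="vy" -> buffer=?????????vy??? -> prefix_len=0
Fragment 2: offset=3 data="eKzO" -> buffer=???eKzO??vy??? -> prefix_len=0
Fragment 3: offset=11 data="gYa" -> buffer=???eKzO??vygYa -> prefix_len=0
Fragment 4: offset=7 data="VT" -> buffer=???eKzOVTvygYa -> prefix_len=0
Fragment 5: offset=0 data="LBV" -> buffer=LBVeKzOVTvygYa -> prefix_len=14

Answer: 0 0 0 0 14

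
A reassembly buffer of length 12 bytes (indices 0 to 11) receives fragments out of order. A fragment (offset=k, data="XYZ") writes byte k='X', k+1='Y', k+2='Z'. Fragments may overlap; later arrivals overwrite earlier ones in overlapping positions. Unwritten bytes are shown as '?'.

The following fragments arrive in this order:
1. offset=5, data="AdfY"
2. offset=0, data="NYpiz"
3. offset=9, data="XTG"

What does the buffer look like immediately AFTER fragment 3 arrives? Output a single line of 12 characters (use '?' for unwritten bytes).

Fragment 1: offset=5 data="AdfY" -> buffer=?????AdfY???
Fragment 2: offset=0 data="NYpiz" -> buffer=NYpizAdfY???
Fragment 3: offset=9 data="XTG" -> buffer=NYpizAdfYXTG

Answer: NYpizAdfYXTG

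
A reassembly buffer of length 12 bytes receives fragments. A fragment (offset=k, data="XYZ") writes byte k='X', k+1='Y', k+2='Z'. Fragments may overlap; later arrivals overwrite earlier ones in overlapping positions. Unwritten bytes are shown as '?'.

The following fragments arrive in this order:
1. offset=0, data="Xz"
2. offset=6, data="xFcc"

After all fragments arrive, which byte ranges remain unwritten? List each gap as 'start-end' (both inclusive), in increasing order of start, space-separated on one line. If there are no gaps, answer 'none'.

Fragment 1: offset=0 len=2
Fragment 2: offset=6 len=4
Gaps: 2-5 10-11

Answer: 2-5 10-11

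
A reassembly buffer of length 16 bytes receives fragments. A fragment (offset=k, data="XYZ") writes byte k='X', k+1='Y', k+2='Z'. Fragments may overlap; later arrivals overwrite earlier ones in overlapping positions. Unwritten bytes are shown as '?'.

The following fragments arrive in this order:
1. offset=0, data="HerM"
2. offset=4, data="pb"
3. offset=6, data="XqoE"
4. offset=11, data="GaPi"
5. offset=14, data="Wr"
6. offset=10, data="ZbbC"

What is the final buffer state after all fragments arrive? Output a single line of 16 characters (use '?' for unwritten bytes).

Fragment 1: offset=0 data="HerM" -> buffer=HerM????????????
Fragment 2: offset=4 data="pb" -> buffer=HerMpb??????????
Fragment 3: offset=6 data="XqoE" -> buffer=HerMpbXqoE??????
Fragment 4: offset=11 data="GaPi" -> buffer=HerMpbXqoE?GaPi?
Fragment 5: offset=14 data="Wr" -> buffer=HerMpbXqoE?GaPWr
Fragment 6: offset=10 data="ZbbC" -> buffer=HerMpbXqoEZbbCWr

Answer: HerMpbXqoEZbbCWr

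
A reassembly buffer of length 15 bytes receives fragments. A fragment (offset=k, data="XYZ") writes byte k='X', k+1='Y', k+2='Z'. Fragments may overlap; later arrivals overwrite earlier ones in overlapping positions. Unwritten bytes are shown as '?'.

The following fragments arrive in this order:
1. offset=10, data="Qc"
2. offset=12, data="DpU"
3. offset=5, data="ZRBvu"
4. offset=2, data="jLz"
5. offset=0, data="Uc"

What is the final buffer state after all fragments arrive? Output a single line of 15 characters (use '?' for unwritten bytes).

Answer: UcjLzZRBvuQcDpU

Derivation:
Fragment 1: offset=10 data="Qc" -> buffer=??????????Qc???
Fragment 2: offset=12 data="DpU" -> buffer=??????????QcDpU
Fragment 3: offset=5 data="ZRBvu" -> buffer=?????ZRBvuQcDpU
Fragment 4: offset=2 data="jLz" -> buffer=??jLzZRBvuQcDpU
Fragment 5: offset=0 data="Uc" -> buffer=UcjLzZRBvuQcDpU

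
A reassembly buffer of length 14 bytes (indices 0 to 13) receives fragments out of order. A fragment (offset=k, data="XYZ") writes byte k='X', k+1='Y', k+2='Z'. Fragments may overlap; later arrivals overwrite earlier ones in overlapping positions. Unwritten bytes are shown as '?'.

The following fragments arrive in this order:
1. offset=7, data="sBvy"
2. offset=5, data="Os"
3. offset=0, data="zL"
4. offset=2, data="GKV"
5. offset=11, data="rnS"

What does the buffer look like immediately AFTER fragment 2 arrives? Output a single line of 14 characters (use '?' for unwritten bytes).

Fragment 1: offset=7 data="sBvy" -> buffer=???????sBvy???
Fragment 2: offset=5 data="Os" -> buffer=?????OssBvy???

Answer: ?????OssBvy???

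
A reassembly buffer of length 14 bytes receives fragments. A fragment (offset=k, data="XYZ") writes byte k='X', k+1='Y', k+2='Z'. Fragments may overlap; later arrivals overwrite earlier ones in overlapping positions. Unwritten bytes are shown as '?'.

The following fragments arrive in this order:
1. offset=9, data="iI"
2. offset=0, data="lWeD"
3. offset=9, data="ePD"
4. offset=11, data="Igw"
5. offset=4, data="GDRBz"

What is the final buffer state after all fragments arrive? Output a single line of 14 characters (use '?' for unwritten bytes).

Answer: lWeDGDRBzePIgw

Derivation:
Fragment 1: offset=9 data="iI" -> buffer=?????????iI???
Fragment 2: offset=0 data="lWeD" -> buffer=lWeD?????iI???
Fragment 3: offset=9 data="ePD" -> buffer=lWeD?????ePD??
Fragment 4: offset=11 data="Igw" -> buffer=lWeD?????ePIgw
Fragment 5: offset=4 data="GDRBz" -> buffer=lWeDGDRBzePIgw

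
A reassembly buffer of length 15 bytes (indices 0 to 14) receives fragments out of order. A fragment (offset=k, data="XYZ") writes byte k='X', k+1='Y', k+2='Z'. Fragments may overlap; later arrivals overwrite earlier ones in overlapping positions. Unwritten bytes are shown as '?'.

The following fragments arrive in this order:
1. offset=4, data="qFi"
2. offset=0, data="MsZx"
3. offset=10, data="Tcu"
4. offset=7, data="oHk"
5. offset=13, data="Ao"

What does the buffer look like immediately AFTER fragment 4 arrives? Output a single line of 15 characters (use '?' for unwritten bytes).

Fragment 1: offset=4 data="qFi" -> buffer=????qFi????????
Fragment 2: offset=0 data="MsZx" -> buffer=MsZxqFi????????
Fragment 3: offset=10 data="Tcu" -> buffer=MsZxqFi???Tcu??
Fragment 4: offset=7 data="oHk" -> buffer=MsZxqFioHkTcu??

Answer: MsZxqFioHkTcu??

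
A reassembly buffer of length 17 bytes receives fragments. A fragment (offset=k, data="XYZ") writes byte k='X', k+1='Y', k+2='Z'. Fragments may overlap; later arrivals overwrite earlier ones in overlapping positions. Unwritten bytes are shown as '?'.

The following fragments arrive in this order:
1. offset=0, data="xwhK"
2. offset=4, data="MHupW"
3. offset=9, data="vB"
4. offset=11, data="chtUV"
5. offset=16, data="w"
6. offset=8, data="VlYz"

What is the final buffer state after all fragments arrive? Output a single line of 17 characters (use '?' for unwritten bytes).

Answer: xwhKMHupVlYzhtUVw

Derivation:
Fragment 1: offset=0 data="xwhK" -> buffer=xwhK?????????????
Fragment 2: offset=4 data="MHupW" -> buffer=xwhKMHupW????????
Fragment 3: offset=9 data="vB" -> buffer=xwhKMHupWvB??????
Fragment 4: offset=11 data="chtUV" -> buffer=xwhKMHupWvBchtUV?
Fragment 5: offset=16 data="w" -> buffer=xwhKMHupWvBchtUVw
Fragment 6: offset=8 data="VlYz" -> buffer=xwhKMHupVlYzhtUVw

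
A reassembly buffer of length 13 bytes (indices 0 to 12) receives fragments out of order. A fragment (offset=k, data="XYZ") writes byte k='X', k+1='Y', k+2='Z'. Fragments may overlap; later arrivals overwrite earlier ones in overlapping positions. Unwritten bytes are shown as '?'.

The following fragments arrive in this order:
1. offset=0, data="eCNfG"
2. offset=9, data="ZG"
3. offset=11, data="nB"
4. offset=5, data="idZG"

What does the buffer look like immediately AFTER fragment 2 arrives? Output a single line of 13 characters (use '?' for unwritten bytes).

Fragment 1: offset=0 data="eCNfG" -> buffer=eCNfG????????
Fragment 2: offset=9 data="ZG" -> buffer=eCNfG????ZG??

Answer: eCNfG????ZG??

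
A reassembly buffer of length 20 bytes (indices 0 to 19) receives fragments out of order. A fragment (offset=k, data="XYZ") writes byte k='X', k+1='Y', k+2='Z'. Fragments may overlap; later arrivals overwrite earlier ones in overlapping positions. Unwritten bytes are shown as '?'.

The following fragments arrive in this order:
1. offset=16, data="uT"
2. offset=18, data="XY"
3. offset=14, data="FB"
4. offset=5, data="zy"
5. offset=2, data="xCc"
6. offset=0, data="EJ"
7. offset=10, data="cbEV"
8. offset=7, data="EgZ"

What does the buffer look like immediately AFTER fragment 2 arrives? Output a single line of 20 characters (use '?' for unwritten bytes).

Answer: ????????????????uTXY

Derivation:
Fragment 1: offset=16 data="uT" -> buffer=????????????????uT??
Fragment 2: offset=18 data="XY" -> buffer=????????????????uTXY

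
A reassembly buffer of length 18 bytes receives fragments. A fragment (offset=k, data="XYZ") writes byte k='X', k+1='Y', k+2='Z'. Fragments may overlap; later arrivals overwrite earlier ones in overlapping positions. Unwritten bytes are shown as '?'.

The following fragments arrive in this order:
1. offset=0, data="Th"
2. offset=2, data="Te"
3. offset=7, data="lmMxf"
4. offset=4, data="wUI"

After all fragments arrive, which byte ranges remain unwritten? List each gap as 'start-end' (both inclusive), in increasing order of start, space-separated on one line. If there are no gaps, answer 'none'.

Answer: 12-17

Derivation:
Fragment 1: offset=0 len=2
Fragment 2: offset=2 len=2
Fragment 3: offset=7 len=5
Fragment 4: offset=4 len=3
Gaps: 12-17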